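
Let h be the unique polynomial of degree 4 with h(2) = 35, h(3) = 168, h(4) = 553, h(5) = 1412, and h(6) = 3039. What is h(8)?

Using the Lagrange interpolation formula with nodes 2, 3, 4, 5, 6:
  L_0(u) = (u - 3)(u - 4)(u - 5)(u - 6) / 24
  L_1(u) = (u - 2)(u - 4)(u - 5)(u - 6) / -6
  L_2(u) = (u - 2)(u - 3)(u - 5)(u - 6) / 4
  L_3(u) = (u - 2)(u - 3)(u - 4)(u - 6) / -6
  L_4(u) = (u - 2)(u - 3)(u - 4)(u - 5) / 24
Then h(u) = 35·L_0(u) + 168·L_1(u) + 553·L_2(u) + 1412·L_3(u) + 3039·L_4(u).
Expanding and collecting terms gives h(u) = 3u^4 - 5u^3 + 6u^2 + 3u - 3.
Evaluating at u = 8: h(8) = 10133.

10133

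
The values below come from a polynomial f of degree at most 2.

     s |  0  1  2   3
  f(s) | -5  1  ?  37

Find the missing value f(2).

On equispaced nodes a degree-2 polynomial has vanishing third forward difference, so
  - f(0) + 3·f(1) - 3·f(2) + f(3) = 0.
Substituting the known values and solving for f(2):
  -3·f(2) = -45
  f(2) = 15.

15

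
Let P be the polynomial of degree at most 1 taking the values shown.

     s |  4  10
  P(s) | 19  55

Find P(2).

Using the Lagrange interpolation formula with nodes 4, 10:
  L_0(s) = (s - 10) / -6
  L_1(s) = (s - 4) / 6
Then P(s) = 19·L_0(s) + 55·L_1(s).
Expanding and collecting terms gives P(s) = 6s - 5.
Evaluating at s = 2: P(2) = 7.

7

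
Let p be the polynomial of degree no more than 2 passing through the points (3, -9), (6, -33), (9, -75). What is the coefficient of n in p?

1

Write p(n) = an^2 + bn + c. Substituting each data point gives a linear system:
  9a + 3b + c = -9
  36a + 6b + c = -33
  81a + 9b + c = -75
Solving the system yields a = -1, b = 1, c = -3.
So p(n) = -n² + n - 3.
The coefficient of n is 1.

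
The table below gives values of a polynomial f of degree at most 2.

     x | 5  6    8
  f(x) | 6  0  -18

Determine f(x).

Write f(x) = ax^2 + bx + c. Substituting each data point gives a linear system:
  25a + 5b + c = 6
  36a + 6b + c = 0
  64a + 8b + c = -18
Solving the system yields a = -1, b = 5, c = 6.
So f(x) = -x^2 + 5x + 6.
Check: f(6) = 0. ✓

f(x) = -x^2 + 5x + 6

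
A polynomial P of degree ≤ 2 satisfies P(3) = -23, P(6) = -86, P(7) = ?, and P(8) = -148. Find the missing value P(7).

-115

The 3 known points determine the degree-2 polynomial uniquely.
Write P(u) = au^2 + bu + c. Substituting each data point gives a linear system:
  9a + 3b + c = -23
  36a + 6b + c = -86
  64a + 8b + c = -148
Solving the system yields a = -2, b = -3, c = 4.
So P(u) = -2u^2 - 3u + 4.
Then P(7) = -115.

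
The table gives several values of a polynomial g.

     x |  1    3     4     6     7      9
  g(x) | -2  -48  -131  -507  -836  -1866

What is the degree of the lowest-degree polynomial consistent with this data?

3

Divided differences on the nodes 1, 3, 4, 6, 7, 9:
  order 0: -2  -48  -131  -507  -836  -1866
  order 1: -23  -83  -188  -329  -515
  order 2: -20  -35  -47  -62
  order 3: -3  -3  -3
  order 4: 0  0
  order 5: 0
The order-3 divided differences are all -3 (nonzero) and every higher order vanishes, so the data lies on a polynomial of degree exactly 3.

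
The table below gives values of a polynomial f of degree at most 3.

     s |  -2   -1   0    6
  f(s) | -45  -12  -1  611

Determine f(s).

f(s) = 3s^3 - 2s^2 + 6s - 1

Write f(s) = as^3 + bs^2 + cs + d. Substituting each data point gives a linear system:
  -8a + 4b - 2c + d = -45
  -a + b - c + d = -12
  d = -1
  216a + 36b + 6c + d = 611
Solving the system yields a = 3, b = -2, c = 6, d = -1.
So f(s) = 3s^3 - 2s^2 + 6s - 1.
Check: f(-2) = -45. ✓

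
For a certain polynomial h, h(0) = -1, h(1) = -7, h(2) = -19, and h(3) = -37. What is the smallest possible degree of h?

2

Forward differences of the values at u = 0, 1, 2, 3:
  h  : -1  -7  -19  -37
  Δ  : -6  -12  -18
  Δ^2: -6  -6
  Δ^3: 0
The second differences are constant (-6) and nonzero, while all higher differences vanish, so the minimal degree is 2.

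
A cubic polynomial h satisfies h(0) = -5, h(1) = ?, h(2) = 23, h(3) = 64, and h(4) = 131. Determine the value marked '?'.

On equispaced nodes a degree-3 polynomial has vanishing fourth forward difference, so
  h(0) - 4·h(1) + 6·h(2) - 4·h(3) + h(4) = 0.
Substituting the known values and solving for h(1):
  -4·h(1) = -8
  h(1) = 2.

2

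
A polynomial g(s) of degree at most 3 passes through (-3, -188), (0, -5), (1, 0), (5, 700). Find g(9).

Using the Lagrange interpolation formula with nodes -3, 0, 1, 5:
  L_0(s) = s(s - 1)(s - 5) / -96
  L_1(s) = (s + 3)(s - 1)(s - 5) / 15
  L_2(s) = (s + 3)s(s - 5) / -16
  L_3(s) = (s + 3)s(s - 1) / 160
Then g(s) = -188·L_0(s) - 5·L_1(s) + 0·L_2(s) + 700·L_3(s).
Expanding and collecting terms gives g(s) = 6s^3 - 2s^2 + s - 5.
Evaluating at s = 9: g(9) = 4216.

4216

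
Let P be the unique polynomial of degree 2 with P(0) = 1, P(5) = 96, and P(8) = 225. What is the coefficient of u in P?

Write P(u) = au^2 + bu + c. Substituting each data point gives a linear system:
  c = 1
  25a + 5b + c = 96
  64a + 8b + c = 225
Solving the system yields a = 3, b = 4, c = 1.
So P(u) = 3u² + 4u + 1.
The coefficient of u is 4.

4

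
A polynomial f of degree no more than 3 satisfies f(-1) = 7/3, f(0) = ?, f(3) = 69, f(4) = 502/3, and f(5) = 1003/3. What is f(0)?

6

The 4 known points determine the degree-3 polynomial uniquely.
Write f(n) = an^3 + bn^2 + cn + d. Substituting each data point gives a linear system:
  -a + b - c + d = 7/3
  27a + 9b + 3c + d = 69
  64a + 16b + 4c + d = 502/3
  125a + 25b + 5c + d = 1003/3
Solving the system yields a = 3, b = -5/3, c = -1, d = 6.
So f(n) = 3n^3 - (5/3)n^2 - n + 6.
Then f(0) = 6.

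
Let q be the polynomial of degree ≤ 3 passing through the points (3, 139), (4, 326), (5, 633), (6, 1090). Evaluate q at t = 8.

2574

Using the Lagrange interpolation formula with nodes 3, 4, 5, 6:
  L_0(t) = (t - 4)(t - 5)(t - 6) / -6
  L_1(t) = (t - 3)(t - 5)(t - 6) / 2
  L_2(t) = (t - 3)(t - 4)(t - 6) / -2
  L_3(t) = (t - 3)(t - 4)(t - 5) / 6
Then q(t) = 139·L_0(t) + 326·L_1(t) + 633·L_2(t) + 1090·L_3(t).
Expanding and collecting terms gives q(t) = 5t^3 + 2t - 2.
Evaluating at t = 8: q(8) = 2574.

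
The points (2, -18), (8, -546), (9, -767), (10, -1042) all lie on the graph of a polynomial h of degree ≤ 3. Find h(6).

Write h(s) = as^3 + bs^2 + cs + d. Substituting each data point gives a linear system:
  8a + 4b + 2c + d = -18
  512a + 64b + 8c + d = -546
  729a + 81b + 9c + d = -767
  1000a + 100b + 10c + d = -1042
Solving the system yields a = -1, b = 0, c = -4, d = -2.
So h(s) = -s^3 - 4s - 2.
Then h(6) = -242.

-242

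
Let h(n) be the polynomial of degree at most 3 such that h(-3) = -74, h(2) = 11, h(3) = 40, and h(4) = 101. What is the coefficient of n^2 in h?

-2

Write h(n) = an^3 + bn^2 + cn + d. Substituting each data point gives a linear system:
  -27a + 9b - 3c + d = -74
  8a + 4b + 2c + d = 11
  27a + 9b + 3c + d = 40
  64a + 16b + 4c + d = 101
Solving the system yields a = 2, b = -2, c = 1, d = 1.
So h(n) = 2n³ - 2n² + n + 1.
The coefficient of n^2 is -2.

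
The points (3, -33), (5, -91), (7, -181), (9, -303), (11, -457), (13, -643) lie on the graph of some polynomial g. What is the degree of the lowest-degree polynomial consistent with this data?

2

Forward differences of the values at t = 3, 5, 7, 9, 11, 13:
  g  : -33  -91  -181  -303  -457  -643
  Δ  : -58  -90  -122  -154  -186
  Δ^2: -32  -32  -32  -32
  Δ^3: 0  0  0
  Δ^4: 0  0
  Δ^5: 0
The second differences are constant (-32) and nonzero, while all higher differences vanish, so the minimal degree is 2.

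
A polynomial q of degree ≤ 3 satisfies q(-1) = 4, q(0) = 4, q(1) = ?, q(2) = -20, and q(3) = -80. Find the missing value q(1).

On equispaced nodes a degree-3 polynomial has vanishing fourth forward difference, so
  q(-1) - 4·q(0) + 6·q(1) - 4·q(2) + q(3) = 0.
Substituting the known values and solving for q(1):
  6·q(1) = 12
  q(1) = 2.

2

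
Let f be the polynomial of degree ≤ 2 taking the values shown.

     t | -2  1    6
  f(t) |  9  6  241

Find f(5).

Using the Lagrange interpolation formula with nodes -2, 1, 6:
  L_0(t) = (t - 1)(t - 6) / 24
  L_1(t) = (t + 2)(t - 6) / -15
  L_2(t) = (t + 2)(t - 1) / 40
Then f(t) = 9·L_0(t) + 6·L_1(t) + 241·L_2(t).
Expanding and collecting terms gives f(t) = 6t^2 + 5t - 5.
Evaluating at t = 5: f(5) = 170.

170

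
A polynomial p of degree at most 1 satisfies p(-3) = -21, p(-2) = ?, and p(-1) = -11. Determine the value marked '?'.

-16

The 2 known points determine the degree-1 polynomial uniquely.
Write p(n) = an + b. Substituting each data point gives a linear system:
  -3a + b = -21
  -a + b = -11
Solving the system yields a = 5, b = -6.
So p(n) = 5n - 6.
Then p(-2) = -16.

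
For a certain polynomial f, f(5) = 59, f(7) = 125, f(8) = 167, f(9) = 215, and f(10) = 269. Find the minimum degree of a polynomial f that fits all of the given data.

Divided differences on the nodes 5, 7, 8, 9, 10:
  order 0: 59  125  167  215  269
  order 1: 33  42  48  54
  order 2: 3  3  3
  order 3: 0  0
  order 4: 0
The order-2 divided differences are all 3 (nonzero) and every higher order vanishes, so the data lies on a polynomial of degree exactly 2.

2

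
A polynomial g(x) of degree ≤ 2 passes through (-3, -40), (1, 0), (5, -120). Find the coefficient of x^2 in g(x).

Write g(x) = ax^2 + bx + c. Substituting each data point gives a linear system:
  9a - 3b + c = -40
  a + b + c = 0
  25a + 5b + c = -120
Solving the system yields a = -5, b = 0, c = 5.
So g(x) = -5x^2 + 5.
The leading coefficient is -5.

-5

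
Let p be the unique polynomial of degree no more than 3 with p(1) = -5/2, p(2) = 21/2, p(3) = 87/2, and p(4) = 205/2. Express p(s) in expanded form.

Write p(s) = as^3 + bs^2 + cs + d. Substituting each data point gives a linear system:
  a + b + c + d = -5/2
  8a + 4b + 2c + d = 21/2
  27a + 9b + 3c + d = 87/2
  64a + 16b + 4c + d = 205/2
Solving the system yields a = 1, b = 4, c = -6, d = -3/2.
So p(s) = s³ + 4s² - 6s - 3/2.
Check: p(2) = 21/2. ✓

p(s) = s^3 + 4s^2 - 6s - 3/2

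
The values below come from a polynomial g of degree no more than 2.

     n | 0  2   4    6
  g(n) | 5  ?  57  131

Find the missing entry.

On equispaced nodes a degree-2 polynomial has vanishing third forward difference, so
  - g(0) + 3·g(2) - 3·g(4) + g(6) = 0.
Substituting the known values and solving for g(2):
  3·g(2) = 45
  g(2) = 15.

15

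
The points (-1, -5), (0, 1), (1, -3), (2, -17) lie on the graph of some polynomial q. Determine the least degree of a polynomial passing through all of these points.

2

Forward differences of the values at s = -1, 0, 1, 2:
  q  : -5  1  -3  -17
  Δ  : 6  -4  -14
  Δ^2: -10  -10
  Δ^3: 0
The second differences are constant (-10) and nonzero, while all higher differences vanish, so the minimal degree is 2.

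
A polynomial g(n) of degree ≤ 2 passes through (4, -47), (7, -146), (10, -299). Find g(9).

-242

Forward differences of the values at n = 4, 7, 10:
  g  : -47  -146  -299
  Δ  : -99  -153
  Δ^2: -54
The second differences are constant, confirming degree 2.
Interpolating (Newton forward form) and evaluating at n = 9 gives g(9) = -242.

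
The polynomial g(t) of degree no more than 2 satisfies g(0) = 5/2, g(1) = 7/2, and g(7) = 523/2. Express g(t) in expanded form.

Write g(t) = at^2 + bt + c. Substituting each data point gives a linear system:
  c = 5/2
  a + b + c = 7/2
  49a + 7b + c = 523/2
Solving the system yields a = 6, b = -5, c = 5/2.
So g(t) = 6t^2 - 5t + 5/2.
Check: g(7) = 523/2. ✓

g(t) = 6t^2 - 5t + 5/2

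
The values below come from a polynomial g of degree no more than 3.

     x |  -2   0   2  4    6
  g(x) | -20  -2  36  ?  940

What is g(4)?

286

The 4 known points determine the degree-3 polynomial uniquely.
Write g(x) = ax^3 + bx^2 + cx + d. Substituting each data point gives a linear system:
  -8a + 4b - 2c + d = -20
  d = -2
  8a + 4b + 2c + d = 36
  216a + 36b + 6c + d = 940
Solving the system yields a = 4, b = 5/2, c = -2, d = -2.
So g(x) = 4x^3 + (5/2)x^2 - 2x - 2.
Then g(4) = 286.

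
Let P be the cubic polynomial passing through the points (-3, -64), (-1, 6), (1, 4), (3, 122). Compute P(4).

286

Forward differences of the values at t = -3, -1, 1, 3:
  P  : -64  6  4  122
  Δ  : 70  -2  118
  Δ^2: -72  120
  Δ^3: 192
The third differences are constant, confirming degree 3.
Interpolating (Newton forward form) and evaluating at t = 4 gives P(4) = 286.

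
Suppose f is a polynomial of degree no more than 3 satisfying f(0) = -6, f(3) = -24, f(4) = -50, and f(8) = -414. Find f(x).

Using the Lagrange interpolation formula with nodes 0, 3, 4, 8:
  L_0(x) = (x - 3)(x - 4)(x - 8) / -96
  L_1(x) = x(x - 4)(x - 8) / 15
  L_2(x) = x(x - 3)(x - 8) / -16
  L_3(x) = x(x - 3)(x - 4) / 160
Then f(x) = -6·L_0(x) - 24·L_1(x) - 50·L_2(x) - 414·L_3(x).
Expanding and collecting terms gives f(x) = -x^3 + 2x^2 - 3x - 6.
Check: f(3) = -24. ✓

f(x) = -x^3 + 2x^2 - 3x - 6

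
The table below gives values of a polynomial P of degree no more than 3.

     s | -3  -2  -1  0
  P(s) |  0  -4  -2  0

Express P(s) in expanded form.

P(s) = -s^3 - 3s^2

Write P(s) = as^3 + bs^2 + cs + d. Substituting each data point gives a linear system:
  -27a + 9b - 3c + d = 0
  -8a + 4b - 2c + d = -4
  -a + b - c + d = -2
  d = 0
Solving the system yields a = -1, b = -3, c = 0, d = 0.
So P(s) = -s³ - 3s².
Check: P(-3) = 0. ✓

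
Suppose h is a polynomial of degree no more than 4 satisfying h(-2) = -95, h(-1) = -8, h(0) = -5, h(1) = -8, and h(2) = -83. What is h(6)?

-7463

Write h(u) = au^4 + bu^3 + cu^2 + du + e. Substituting each data point gives a linear system:
  16a - 8b + 4c - 2d + e = -95
  a - b + c - d + e = -8
  e = -5
  a + b + c + d + e = -8
  16a + 8b + 4c + 2d + e = -83
Solving the system yields a = -6, b = 1, c = 3, d = -1, e = -5.
So h(u) = -6u^4 + u^3 + 3u^2 - u - 5.
Then h(6) = -7463.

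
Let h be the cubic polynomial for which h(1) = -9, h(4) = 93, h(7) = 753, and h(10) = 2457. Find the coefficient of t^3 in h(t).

Write h(t) = at^3 + bt^2 + ct + d. Substituting each data point gives a linear system:
  a + b + c + d = -9
  64a + 16b + 4c + d = 93
  343a + 49b + 7c + d = 753
  1000a + 100b + 10c + d = 2457
Solving the system yields a = 3, b = -5, c = -4, d = -3.
So h(t) = 3t³ - 5t² - 4t - 3.
The leading coefficient is 3.

3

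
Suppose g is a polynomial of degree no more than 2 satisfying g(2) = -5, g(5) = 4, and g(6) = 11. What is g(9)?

44

Using the Lagrange interpolation formula with nodes 2, 5, 6:
  L_0(n) = (n - 5)(n - 6) / 12
  L_1(n) = (n - 2)(n - 6) / -3
  L_2(n) = (n - 2)(n - 5) / 4
Then g(n) = -5·L_0(n) + 4·L_1(n) + 11·L_2(n).
Expanding and collecting terms gives g(n) = n² - 4n - 1.
Evaluating at n = 9: g(9) = 44.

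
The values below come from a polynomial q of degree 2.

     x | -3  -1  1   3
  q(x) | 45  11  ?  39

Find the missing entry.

On equispaced nodes a degree-2 polynomial has vanishing third forward difference, so
  - q(-3) + 3·q(-1) - 3·q(1) + q(3) = 0.
Substituting the known values and solving for q(1):
  -3·q(1) = -27
  q(1) = 9.

9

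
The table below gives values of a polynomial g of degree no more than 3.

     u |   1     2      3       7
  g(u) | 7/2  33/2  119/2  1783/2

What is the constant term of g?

5/2

Write g(u) = au^3 + bu^2 + cu + d. Substituting each data point gives a linear system:
  a + b + c + d = 7/2
  8a + 4b + 2c + d = 33/2
  27a + 9b + 3c + d = 119/2
  343a + 49b + 7c + d = 1783/2
Solving the system yields a = 3, b = -3, c = 1, d = 5/2.
So g(u) = 3u³ - 3u² + u + 5/2.
The constant term is 5/2.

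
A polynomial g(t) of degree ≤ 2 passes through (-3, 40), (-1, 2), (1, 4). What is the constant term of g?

Write g(t) = at^2 + bt + c. Substituting each data point gives a linear system:
  9a - 3b + c = 40
  a - b + c = 2
  a + b + c = 4
Solving the system yields a = 5, b = 1, c = -2.
So g(t) = 5t² + t - 2.
The constant term is -2.

-2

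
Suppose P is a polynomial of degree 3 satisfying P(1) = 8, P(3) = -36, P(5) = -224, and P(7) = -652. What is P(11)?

-2612

Using the Lagrange interpolation formula with nodes 1, 3, 5, 7:
  L_0(x) = (x - 3)(x - 5)(x - 7) / -48
  L_1(x) = (x - 1)(x - 5)(x - 7) / 16
  L_2(x) = (x - 1)(x - 3)(x - 7) / -16
  L_3(x) = (x - 1)(x - 3)(x - 5) / 48
Then P(x) = 8·L_0(x) - 36·L_1(x) - 224·L_2(x) - 652·L_3(x).
Expanding and collecting terms gives P(x) = -2x^3 + 4x + 6.
Evaluating at x = 11: P(11) = -2612.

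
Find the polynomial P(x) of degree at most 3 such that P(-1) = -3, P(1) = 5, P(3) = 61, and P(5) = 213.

Write P(x) = ax^3 + bx^2 + cx + d. Substituting each data point gives a linear system:
  -a + b - c + d = -3
  a + b + c + d = 5
  27a + 9b + 3c + d = 61
  125a + 25b + 5c + d = 213
Solving the system yields a = 1, b = 3, c = 3, d = -2.
So P(x) = x^3 + 3x^2 + 3x - 2.
Check: P(-1) = -3. ✓

P(x) = x^3 + 3x^2 + 3x - 2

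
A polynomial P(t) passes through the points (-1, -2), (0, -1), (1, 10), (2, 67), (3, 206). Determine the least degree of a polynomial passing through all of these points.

Forward differences of the values at t = -1, 0, 1, 2, 3:
  P  : -2  -1  10  67  206
  Δ  : 1  11  57  139
  Δ^2: 10  46  82
  Δ^3: 36  36
  Δ^4: 0
The third differences are constant (36) and nonzero, while all higher differences vanish, so the minimal degree is 3.

3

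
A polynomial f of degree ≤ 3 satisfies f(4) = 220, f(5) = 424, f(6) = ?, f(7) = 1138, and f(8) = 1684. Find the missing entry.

724

On equispaced nodes a degree-3 polynomial has vanishing fourth forward difference, so
  f(4) - 4·f(5) + 6·f(6) - 4·f(7) + f(8) = 0.
Substituting the known values and solving for f(6):
  6·f(6) = 4344
  f(6) = 724.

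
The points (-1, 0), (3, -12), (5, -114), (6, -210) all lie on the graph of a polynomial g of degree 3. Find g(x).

Write g(x) = ax^3 + bx^2 + cx + d. Substituting each data point gives a linear system:
  -a + b - c + d = 0
  27a + 9b + 3c + d = -12
  125a + 25b + 5c + d = -114
  216a + 36b + 6c + d = -210
Solving the system yields a = -1, b = -1, c = 6, d = 6.
So g(x) = -x^3 - x^2 + 6x + 6.
Check: g(6) = -210. ✓

g(x) = -x^3 - x^2 + 6x + 6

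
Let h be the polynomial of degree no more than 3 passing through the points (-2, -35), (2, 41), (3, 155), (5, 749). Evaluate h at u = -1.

Write h(u) = au^3 + bu^2 + cu + d. Substituting each data point gives a linear system:
  -8a + 4b - 2c + d = -35
  8a + 4b + 2c + d = 41
  27a + 9b + 3c + d = 155
  125a + 25b + 5c + d = 749
Solving the system yields a = 6, b = 1, c = -5, d = -1.
So h(u) = 6u^3 + u^2 - 5u - 1.
Then h(-1) = -1.

-1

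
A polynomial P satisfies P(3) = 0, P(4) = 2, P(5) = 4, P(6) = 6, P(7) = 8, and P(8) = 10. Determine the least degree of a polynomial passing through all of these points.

Forward differences of the values at x = 3, 4, 5, 6, 7, 8:
  P  : 0  2  4  6  8  10
  Δ  : 2  2  2  2  2
  Δ^2: 0  0  0  0
  Δ^3: 0  0  0
  Δ^4: 0  0
  Δ^5: 0
The first differences are constant (2) and nonzero, while all higher differences vanish, so the minimal degree is 1.

1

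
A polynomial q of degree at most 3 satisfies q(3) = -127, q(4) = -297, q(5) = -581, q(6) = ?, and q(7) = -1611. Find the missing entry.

The 4 known points determine the degree-3 polynomial uniquely.
Write q(t) = at^3 + bt^2 + ct + d. Substituting each data point gives a linear system:
  27a + 9b + 3c + d = -127
  64a + 16b + 4c + d = -297
  125a + 25b + 5c + d = -581
  343a + 49b + 7c + d = -1611
Solving the system yields a = -5, b = 3, c = -6, d = -1.
So q(t) = -5t³ + 3t² - 6t - 1.
Then q(6) = -1009.

-1009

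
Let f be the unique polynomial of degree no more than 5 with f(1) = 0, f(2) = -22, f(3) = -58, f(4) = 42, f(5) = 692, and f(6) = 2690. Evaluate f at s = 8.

16562

Forward differences of the values at s = 1, 2, 3, 4, 5, 6:
  f  : 0  -22  -58  42  692  2690
  Δ  : -22  -36  100  650  1998
  Δ^2: -14  136  550  1348
  Δ^3: 150  414  798
  Δ^4: 264  384
  Δ^5: 120
The fifth differences are constant, confirming degree 5.
Interpolating (Newton forward form) and evaluating at s = 8 gives f(8) = 16562.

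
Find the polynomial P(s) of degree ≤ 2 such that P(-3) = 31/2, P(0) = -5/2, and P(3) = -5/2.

Write P(s) = as^2 + bs + c. Substituting each data point gives a linear system:
  9a - 3b + c = 31/2
  c = -5/2
  9a + 3b + c = -5/2
Solving the system yields a = 1, b = -3, c = -5/2.
So P(s) = s^2 - 3s - 5/2.
Check: P(0) = -5/2. ✓

P(s) = s^2 - 3s - 5/2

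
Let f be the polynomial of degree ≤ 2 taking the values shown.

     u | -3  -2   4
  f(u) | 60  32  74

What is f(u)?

Write f(u) = au^2 + bu + c. Substituting each data point gives a linear system:
  9a - 3b + c = 60
  4a - 2b + c = 32
  16a + 4b + c = 74
Solving the system yields a = 5, b = -3, c = 6.
So f(u) = 5u² - 3u + 6.
Check: f(-2) = 32. ✓

f(u) = 5u^2 - 3u + 6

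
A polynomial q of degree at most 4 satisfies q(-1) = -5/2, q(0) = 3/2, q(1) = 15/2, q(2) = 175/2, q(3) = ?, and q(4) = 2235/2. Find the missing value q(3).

The 5 known points determine the degree-4 polynomial uniquely.
Write q(t) = at^4 + bt^3 + ct^2 + dt + e. Substituting each data point gives a linear system:
  a - b + c - d + e = -5/2
  e = 3/2
  a + b + c + d + e = 15/2
  16a + 8b + 4c + 2d + e = 175/2
  256a + 64b + 16c + 4d + e = 2235/2
Solving the system yields a = 3, b = 6, c = -2, d = -1, e = 3/2.
So q(t) = 3t⁴ + 6t³ - 2t² - t + 3/2.
Then q(3) = 771/2.

771/2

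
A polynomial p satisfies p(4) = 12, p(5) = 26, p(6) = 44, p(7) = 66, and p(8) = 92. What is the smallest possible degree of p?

Forward differences of the values at s = 4, 5, 6, 7, 8:
  p  : 12  26  44  66  92
  Δ  : 14  18  22  26
  Δ^2: 4  4  4
  Δ^3: 0  0
  Δ^4: 0
The second differences are constant (4) and nonzero, while all higher differences vanish, so the minimal degree is 2.

2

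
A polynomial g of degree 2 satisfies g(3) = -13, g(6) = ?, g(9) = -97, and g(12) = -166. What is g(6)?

-46

On equispaced nodes a degree-2 polynomial has vanishing third forward difference, so
  - g(3) + 3·g(6) - 3·g(9) + g(12) = 0.
Substituting the known values and solving for g(6):
  3·g(6) = -138
  g(6) = -46.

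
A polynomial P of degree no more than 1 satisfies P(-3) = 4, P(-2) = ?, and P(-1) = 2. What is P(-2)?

3

On equispaced nodes a degree-1 polynomial has vanishing second forward difference, so
  P(-3) - 2·P(-2) + P(-1) = 0.
Substituting the known values and solving for P(-2):
  -2·P(-2) = -6
  P(-2) = 3.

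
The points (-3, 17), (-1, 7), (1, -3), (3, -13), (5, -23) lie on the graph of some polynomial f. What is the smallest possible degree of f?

1

Forward differences of the values at t = -3, -1, 1, 3, 5:
  f  : 17  7  -3  -13  -23
  Δ  : -10  -10  -10  -10
  Δ^2: 0  0  0
  Δ^3: 0  0
  Δ^4: 0
The first differences are constant (-10) and nonzero, while all higher differences vanish, so the minimal degree is 1.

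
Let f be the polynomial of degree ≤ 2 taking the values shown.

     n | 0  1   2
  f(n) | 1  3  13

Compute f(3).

Using the Lagrange interpolation formula with nodes 0, 1, 2:
  L_0(n) = (n - 1)(n - 2) / 2
  L_1(n) = n(n - 2) / -1
  L_2(n) = n(n - 1) / 2
Then f(n) = 1·L_0(n) + 3·L_1(n) + 13·L_2(n).
Expanding and collecting terms gives f(n) = 4n^2 - 2n + 1.
Evaluating at n = 3: f(3) = 31.

31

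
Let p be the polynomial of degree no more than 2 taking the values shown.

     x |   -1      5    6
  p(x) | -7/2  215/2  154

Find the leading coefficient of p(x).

Write p(x) = ax^2 + bx + c. Substituting each data point gives a linear system:
  a - b + c = -7/2
  25a + 5b + c = 215/2
  36a + 6b + c = 154
Solving the system yields a = 4, b = 5/2, c = -5.
So p(x) = 4x² + (5/2)x - 5.
The leading coefficient is 4.

4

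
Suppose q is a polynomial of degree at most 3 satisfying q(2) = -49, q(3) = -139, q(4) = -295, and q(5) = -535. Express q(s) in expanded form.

q(s) = -3s^3 - 6s^2 - 3s + 5

Using the Lagrange interpolation formula with nodes 2, 3, 4, 5:
  L_0(s) = (s - 3)(s - 4)(s - 5) / -6
  L_1(s) = (s - 2)(s - 4)(s - 5) / 2
  L_2(s) = (s - 2)(s - 3)(s - 5) / -2
  L_3(s) = (s - 2)(s - 3)(s - 4) / 6
Then q(s) = -49·L_0(s) - 139·L_1(s) - 295·L_2(s) - 535·L_3(s).
Expanding and collecting terms gives q(s) = -3s^3 - 6s^2 - 3s + 5.
Check: q(2) = -49. ✓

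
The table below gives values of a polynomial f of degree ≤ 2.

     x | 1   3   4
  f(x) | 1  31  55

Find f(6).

Write f(x) = ax^2 + bx + c. Substituting each data point gives a linear system:
  a + b + c = 1
  9a + 3b + c = 31
  16a + 4b + c = 55
Solving the system yields a = 3, b = 3, c = -5.
So f(x) = 3x² + 3x - 5.
Then f(6) = 121.

121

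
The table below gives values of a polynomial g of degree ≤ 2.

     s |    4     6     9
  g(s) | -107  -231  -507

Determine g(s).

Using the Lagrange interpolation formula with nodes 4, 6, 9:
  L_0(s) = (s - 6)(s - 9) / 10
  L_1(s) = (s - 4)(s - 9) / -6
  L_2(s) = (s - 4)(s - 6) / 15
Then g(s) = -107·L_0(s) - 231·L_1(s) - 507·L_2(s).
Expanding and collecting terms gives g(s) = -6s² - 2s - 3.
Check: g(4) = -107. ✓

g(s) = -6s^2 - 2s - 3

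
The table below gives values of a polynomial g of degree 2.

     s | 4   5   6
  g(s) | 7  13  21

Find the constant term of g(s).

3

Write g(s) = as^2 + bs + c. Substituting each data point gives a linear system:
  16a + 4b + c = 7
  25a + 5b + c = 13
  36a + 6b + c = 21
Solving the system yields a = 1, b = -3, c = 3.
So g(s) = s² - 3s + 3.
The constant term is 3.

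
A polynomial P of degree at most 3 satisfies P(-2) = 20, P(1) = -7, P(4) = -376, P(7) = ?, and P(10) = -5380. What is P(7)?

-1897

On equispaced nodes a degree-3 polynomial has vanishing fourth forward difference, so
  P(-2) - 4·P(1) + 6·P(4) - 4·P(7) + P(10) = 0.
Substituting the known values and solving for P(7):
  -4·P(7) = 7588
  P(7) = -1897.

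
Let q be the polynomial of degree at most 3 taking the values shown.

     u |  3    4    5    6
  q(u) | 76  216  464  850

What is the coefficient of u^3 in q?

5

Write q(u) = au^3 + bu^2 + cu + d. Substituting each data point gives a linear system:
  27a + 9b + 3c + d = 76
  64a + 16b + 4c + d = 216
  125a + 25b + 5c + d = 464
  216a + 36b + 6c + d = 850
Solving the system yields a = 5, b = -6, c = -3, d = 4.
So q(u) = 5u^3 - 6u^2 - 3u + 4.
The leading coefficient is 5.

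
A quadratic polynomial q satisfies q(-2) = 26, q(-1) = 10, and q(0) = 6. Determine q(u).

q(u) = 6u^2 + 2u + 6

Using the Lagrange interpolation formula with nodes -2, -1, 0:
  L_0(u) = (u + 1)u / 2
  L_1(u) = (u + 2)u / -1
  L_2(u) = (u + 2)(u + 1) / 2
Then q(u) = 26·L_0(u) + 10·L_1(u) + 6·L_2(u).
Expanding and collecting terms gives q(u) = 6u² + 2u + 6.
Check: q(0) = 6. ✓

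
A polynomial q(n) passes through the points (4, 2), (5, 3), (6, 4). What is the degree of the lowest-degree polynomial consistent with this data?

1

Forward differences of the values at n = 4, 5, 6:
  q  : 2  3  4
  Δ  : 1  1
  Δ^2: 0
The first differences are constant (1) and nonzero, while all higher differences vanish, so the minimal degree is 1.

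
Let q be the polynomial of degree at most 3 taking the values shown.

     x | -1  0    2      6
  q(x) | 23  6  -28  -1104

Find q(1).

Using the Lagrange interpolation formula with nodes -1, 0, 2, 6:
  L_0(x) = x(x - 2)(x - 6) / -21
  L_1(x) = (x + 1)(x - 2)(x - 6) / 12
  L_2(x) = (x + 1)x(x - 6) / -24
  L_3(x) = (x + 1)x(x - 2) / 168
Then q(x) = 23·L_0(x) + 6·L_1(x) - 28·L_2(x) - 1104·L_3(x).
Expanding and collecting terms gives q(x) = -6x^3 + 6x^2 - 5x + 6.
Evaluating at x = 1: q(1) = 1.

1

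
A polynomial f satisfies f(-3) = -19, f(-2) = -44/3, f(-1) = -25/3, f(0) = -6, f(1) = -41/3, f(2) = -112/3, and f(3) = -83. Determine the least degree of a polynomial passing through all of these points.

Forward differences of the values at s = -3, -2, -1, 0, 1, 2, 3:
  f  : -19  -44/3  -25/3  -6  -41/3  -112/3  -83
  Δ  : 13/3  19/3  7/3  -23/3  -71/3  -137/3
  Δ^2: 2  -4  -10  -16  -22
  Δ^3: -6  -6  -6  -6
  Δ^4: 0  0  0
  Δ^5: 0  0
  Δ^6: 0
The third differences are constant (-6) and nonzero, while all higher differences vanish, so the minimal degree is 3.

3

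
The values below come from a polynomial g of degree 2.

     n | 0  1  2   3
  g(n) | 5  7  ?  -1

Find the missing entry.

On equispaced nodes a degree-2 polynomial has vanishing third forward difference, so
  - g(0) + 3·g(1) - 3·g(2) + g(3) = 0.
Substituting the known values and solving for g(2):
  -3·g(2) = -15
  g(2) = 5.

5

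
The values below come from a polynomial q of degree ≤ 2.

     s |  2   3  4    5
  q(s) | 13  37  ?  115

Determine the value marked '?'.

71

The 3 known points determine the degree-2 polynomial uniquely.
Write q(s) = as^2 + bs + c. Substituting each data point gives a linear system:
  4a + 2b + c = 13
  9a + 3b + c = 37
  25a + 5b + c = 115
Solving the system yields a = 5, b = -1, c = -5.
So q(s) = 5s^2 - s - 5.
Then q(4) = 71.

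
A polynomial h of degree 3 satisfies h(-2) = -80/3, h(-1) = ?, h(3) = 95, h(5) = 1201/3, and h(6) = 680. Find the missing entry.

The 4 known points determine the degree-3 polynomial uniquely.
Write h(t) = at^3 + bt^2 + ct + d. Substituting each data point gives a linear system:
  -8a + 4b - 2c + d = -80/3
  27a + 9b + 3c + d = 95
  125a + 25b + 5c + d = 1201/3
  216a + 36b + 6c + d = 680
Solving the system yields a = 3, b = 1/3, c = 3, d = 2.
So h(t) = 3t³ + (1/3)t² + 3t + 2.
Then h(-1) = -11/3.

-11/3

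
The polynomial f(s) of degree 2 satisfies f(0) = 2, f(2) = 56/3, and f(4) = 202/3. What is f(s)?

f(s) = 4s^2 + (1/3)s + 2

Using the Lagrange interpolation formula with nodes 0, 2, 4:
  L_0(s) = (s - 2)(s - 4) / 8
  L_1(s) = s(s - 4) / -4
  L_2(s) = s(s - 2) / 8
Then f(s) = 2·L_0(s) + 56/3·L_1(s) + 202/3·L_2(s).
Expanding and collecting terms gives f(s) = 4s² + (1/3)s + 2.
Check: f(0) = 2. ✓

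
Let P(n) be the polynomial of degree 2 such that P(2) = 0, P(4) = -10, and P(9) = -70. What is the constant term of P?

2

Write P(n) = an^2 + bn + c. Substituting each data point gives a linear system:
  4a + 2b + c = 0
  16a + 4b + c = -10
  81a + 9b + c = -70
Solving the system yields a = -1, b = 1, c = 2.
So P(n) = -n^2 + n + 2.
The constant term is 2.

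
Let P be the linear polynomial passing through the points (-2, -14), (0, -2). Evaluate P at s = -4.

-26

Using the Lagrange interpolation formula with nodes -2, 0:
  L_0(s) = s / -2
  L_1(s) = (s + 2) / 2
Then P(s) = -14·L_0(s) - 2·L_1(s).
Expanding and collecting terms gives P(s) = 6s - 2.
Evaluating at s = -4: P(-4) = -26.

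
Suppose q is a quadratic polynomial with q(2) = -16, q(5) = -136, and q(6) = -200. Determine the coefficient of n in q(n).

Write q(n) = an^2 + bn + c. Substituting each data point gives a linear system:
  4a + 2b + c = -16
  25a + 5b + c = -136
  36a + 6b + c = -200
Solving the system yields a = -6, b = 2, c = 4.
So q(n) = -6n^2 + 2n + 4.
The coefficient of n is 2.

2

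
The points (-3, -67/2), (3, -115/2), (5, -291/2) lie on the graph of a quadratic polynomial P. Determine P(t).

Write P(t) = at^2 + bt + c. Substituting each data point gives a linear system:
  9a - 3b + c = -67/2
  9a + 3b + c = -115/2
  25a + 5b + c = -291/2
Solving the system yields a = -5, b = -4, c = -1/2.
So P(t) = -5t² - 4t - 1/2.
Check: P(5) = -291/2. ✓

P(t) = -5t^2 - 4t - 1/2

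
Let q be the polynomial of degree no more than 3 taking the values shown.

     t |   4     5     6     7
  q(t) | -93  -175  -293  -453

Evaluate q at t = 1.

-3

Forward differences of the values at t = 4, 5, 6, 7:
  q  : -93  -175  -293  -453
  Δ  : -82  -118  -160
  Δ^2: -36  -42
  Δ^3: -6
The third differences are constant, confirming degree 3.
Interpolating (Newton forward form) and evaluating at t = 1 gives q(1) = -3.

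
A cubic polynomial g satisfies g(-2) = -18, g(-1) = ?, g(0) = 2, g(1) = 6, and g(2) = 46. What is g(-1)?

The 4 known points determine the degree-3 polynomial uniquely.
Write g(n) = an^3 + bn^2 + cn + d. Substituting each data point gives a linear system:
  -8a + 4b - 2c + d = -18
  d = 2
  a + b + c + d = 6
  8a + 4b + 2c + d = 46
Solving the system yields a = 5, b = 3, c = -4, d = 2.
So g(n) = 5n^3 + 3n^2 - 4n + 2.
Then g(-1) = 4.

4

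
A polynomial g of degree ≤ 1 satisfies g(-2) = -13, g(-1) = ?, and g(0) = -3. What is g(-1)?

On equispaced nodes a degree-1 polynomial has vanishing second forward difference, so
  g(-2) - 2·g(-1) + g(0) = 0.
Substituting the known values and solving for g(-1):
  -2·g(-1) = 16
  g(-1) = -8.

-8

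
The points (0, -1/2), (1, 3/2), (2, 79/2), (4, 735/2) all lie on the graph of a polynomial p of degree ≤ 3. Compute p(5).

Write p(n) = an^3 + bn^2 + cn + d. Substituting each data point gives a linear system:
  d = -1/2
  a + b + c + d = 3/2
  8a + 4b + 2c + d = 79/2
  64a + 16b + 4c + d = 735/2
Solving the system yields a = 6, b = 0, c = -4, d = -1/2.
So p(n) = 6n³ - 4n - 1/2.
Then p(5) = 1459/2.

1459/2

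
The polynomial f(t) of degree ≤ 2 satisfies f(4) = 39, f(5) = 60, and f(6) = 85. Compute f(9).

Write f(t) = at^2 + bt + c. Substituting each data point gives a linear system:
  16a + 4b + c = 39
  25a + 5b + c = 60
  36a + 6b + c = 85
Solving the system yields a = 2, b = 3, c = -5.
So f(t) = 2t^2 + 3t - 5.
Then f(9) = 184.

184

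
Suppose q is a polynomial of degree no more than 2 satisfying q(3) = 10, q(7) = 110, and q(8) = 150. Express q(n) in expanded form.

q(n) = 3n^2 - 5n - 2

Write q(n) = an^2 + bn + c. Substituting each data point gives a linear system:
  9a + 3b + c = 10
  49a + 7b + c = 110
  64a + 8b + c = 150
Solving the system yields a = 3, b = -5, c = -2.
So q(n) = 3n^2 - 5n - 2.
Check: q(7) = 110. ✓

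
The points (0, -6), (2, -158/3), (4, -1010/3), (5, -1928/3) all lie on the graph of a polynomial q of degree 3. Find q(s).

Using the Lagrange interpolation formula with nodes 0, 2, 4, 5:
  L_0(s) = (s - 2)(s - 4)(s - 5) / -40
  L_1(s) = s(s - 4)(s - 5) / 12
  L_2(s) = s(s - 2)(s - 5) / -8
  L_3(s) = s(s - 2)(s - 4) / 15
Then q(s) = -6·L_0(s) - 158/3·L_1(s) - 1010/3·L_2(s) - 1928/3·L_3(s).
Expanding and collecting terms gives q(s) = -5s^3 + (1/3)s^2 - 4s - 6.
Check: q(5) = -1928/3. ✓

q(s) = -5s^3 + (1/3)s^2 - 4s - 6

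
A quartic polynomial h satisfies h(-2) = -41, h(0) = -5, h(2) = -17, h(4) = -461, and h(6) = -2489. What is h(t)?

Write h(t) = at^4 + bt^3 + ct^2 + dt + e. Substituting each data point gives a linear system:
  16a - 8b + 4c - 2d + e = -41
  e = -5
  16a + 8b + 4c + 2d + e = -17
  256a + 64b + 16c + 4d + e = -461
  1296a + 216b + 36c + 6d + e = -2489
Solving the system yields a = -2, b = 0, c = 2, d = 6, e = -5.
So h(t) = -2t^4 + 2t^2 + 6t - 5.
Check: h(6) = -2489. ✓

h(t) = -2t^4 + 2t^2 + 6t - 5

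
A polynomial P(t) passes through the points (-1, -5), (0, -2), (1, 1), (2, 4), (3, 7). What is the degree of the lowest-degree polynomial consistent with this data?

Forward differences of the values at t = -1, 0, 1, 2, 3:
  P  : -5  -2  1  4  7
  Δ  : 3  3  3  3
  Δ^2: 0  0  0
  Δ^3: 0  0
  Δ^4: 0
The first differences are constant (3) and nonzero, while all higher differences vanish, so the minimal degree is 1.

1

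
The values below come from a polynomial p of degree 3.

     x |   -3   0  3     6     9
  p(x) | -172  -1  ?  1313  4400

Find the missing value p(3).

170

On equispaced nodes a degree-3 polynomial has vanishing fourth forward difference, so
  p(-3) - 4·p(0) + 6·p(3) - 4·p(6) + p(9) = 0.
Substituting the known values and solving for p(3):
  6·p(3) = 1020
  p(3) = 170.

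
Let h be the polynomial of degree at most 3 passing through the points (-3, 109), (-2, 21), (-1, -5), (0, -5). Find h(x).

Using the Lagrange interpolation formula with nodes -3, -2, -1, 0:
  L_0(x) = (x + 2)(x + 1)x / -6
  L_1(x) = (x + 3)(x + 1)x / 2
  L_2(x) = (x + 3)(x + 2)x / -2
  L_3(x) = (x + 3)(x + 2)(x + 1) / 6
Then h(x) = 109·L_0(x) + 21·L_1(x) - 5·L_2(x) - 5·L_3(x).
Expanding and collecting terms gives h(x) = -6x^3 - 5x^2 + x - 5.
Check: h(-2) = 21. ✓

h(x) = -6x^3 - 5x^2 + x - 5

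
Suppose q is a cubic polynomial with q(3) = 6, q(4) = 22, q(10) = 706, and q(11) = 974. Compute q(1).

Write q(x) = ax^3 + bx^2 + cx + d. Substituting each data point gives a linear system:
  27a + 9b + 3c + d = 6
  64a + 16b + 4c + d = 22
  1000a + 100b + 10c + d = 706
  1331a + 121b + 11c + d = 974
Solving the system yields a = 1, b = -3, c = 0, d = 6.
So q(x) = x³ - 3x² + 6.
Then q(1) = 4.

4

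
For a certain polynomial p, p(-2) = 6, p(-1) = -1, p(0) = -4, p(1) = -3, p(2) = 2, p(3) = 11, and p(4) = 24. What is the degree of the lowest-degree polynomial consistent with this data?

Forward differences of the values at u = -2, -1, 0, 1, 2, 3, 4:
  p  : 6  -1  -4  -3  2  11  24
  Δ  : -7  -3  1  5  9  13
  Δ^2: 4  4  4  4  4
  Δ^3: 0  0  0  0
  Δ^4: 0  0  0
  Δ^5: 0  0
  Δ^6: 0
The second differences are constant (4) and nonzero, while all higher differences vanish, so the minimal degree is 2.

2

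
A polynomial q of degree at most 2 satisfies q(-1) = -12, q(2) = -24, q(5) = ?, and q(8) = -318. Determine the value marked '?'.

On equispaced nodes a degree-2 polynomial has vanishing third forward difference, so
  - q(-1) + 3·q(2) - 3·q(5) + q(8) = 0.
Substituting the known values and solving for q(5):
  -3·q(5) = 378
  q(5) = -126.

-126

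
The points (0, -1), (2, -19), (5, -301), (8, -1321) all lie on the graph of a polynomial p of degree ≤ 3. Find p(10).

-2651

Write p(x) = ax^3 + bx^2 + cx + d. Substituting each data point gives a linear system:
  d = -1
  8a + 4b + 2c + d = -19
  125a + 25b + 5c + d = -301
  512a + 64b + 8c + d = -1321
Solving the system yields a = -3, b = 4, c = -5, d = -1.
So p(x) = -3x^3 + 4x^2 - 5x - 1.
Then p(10) = -2651.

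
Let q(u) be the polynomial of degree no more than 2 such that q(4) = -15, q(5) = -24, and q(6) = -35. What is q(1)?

Forward differences of the values at u = 4, 5, 6:
  q  : -15  -24  -35
  Δ  : -9  -11
  Δ^2: -2
The second differences are constant, confirming degree 2.
Interpolating (Newton forward form) and evaluating at u = 1 gives q(1) = 0.

0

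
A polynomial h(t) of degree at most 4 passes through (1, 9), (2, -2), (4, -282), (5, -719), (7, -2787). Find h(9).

-7527

Using the Lagrange interpolation formula with nodes 1, 2, 4, 5, 7:
  L_0(t) = (t - 2)(t - 4)(t - 5)(t - 7) / 72
  L_1(t) = (t - 1)(t - 4)(t - 5)(t - 7) / -30
  L_2(t) = (t - 1)(t - 2)(t - 5)(t - 7) / 18
  L_3(t) = (t - 1)(t - 2)(t - 4)(t - 7) / -24
  L_4(t) = (t - 1)(t - 2)(t - 4)(t - 5) / 180
Then h(t) = 9·L_0(t) - 2·L_1(t) - 282·L_2(t) - 719·L_3(t) - 2787·L_4(t).
Expanding and collecting terms gives h(t) = -t^4 - 2t^3 + 6t^2 + 6.
Evaluating at t = 9: h(9) = -7527.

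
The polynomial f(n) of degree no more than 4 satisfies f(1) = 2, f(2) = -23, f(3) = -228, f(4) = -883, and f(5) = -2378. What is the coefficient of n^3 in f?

5

Write f(n) = an^4 + bn^3 + cn^2 + dn + e. Substituting each data point gives a linear system:
  a + b + c + d + e = 2
  16a + 8b + 4c + 2d + e = -23
  81a + 27b + 9c + 3d + e = -228
  256a + 64b + 16c + 4d + e = -883
  625a + 125b + 25c + 5d + e = -2378
Solving the system yields a = -5, b = 5, c = 5, d = 0, e = -3.
So f(n) = -5n^4 + 5n^3 + 5n^2 - 3.
The coefficient of n^3 is 5.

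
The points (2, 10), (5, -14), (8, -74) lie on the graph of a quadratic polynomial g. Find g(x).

g(x) = -2x^2 + 6x + 6

Using the Lagrange interpolation formula with nodes 2, 5, 8:
  L_0(x) = (x - 5)(x - 8) / 18
  L_1(x) = (x - 2)(x - 8) / -9
  L_2(x) = (x - 2)(x - 5) / 18
Then g(x) = 10·L_0(x) - 14·L_1(x) - 74·L_2(x).
Expanding and collecting terms gives g(x) = -2x² + 6x + 6.
Check: g(2) = 10. ✓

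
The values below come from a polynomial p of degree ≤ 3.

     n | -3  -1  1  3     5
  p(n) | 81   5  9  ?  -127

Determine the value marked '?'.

The 4 known points determine the degree-3 polynomial uniquely.
Write p(n) = an^3 + bn^2 + cn + d. Substituting each data point gives a linear system:
  -27a + 9b - 3c + d = 81
  -a + b - c + d = 5
  a + b + c + d = 9
  125a + 25b + 5c + d = -127
Solving the system yields a = -2, b = 4, c = 4, d = 3.
So p(n) = -2n³ + 4n² + 4n + 3.
Then p(3) = -3.

-3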